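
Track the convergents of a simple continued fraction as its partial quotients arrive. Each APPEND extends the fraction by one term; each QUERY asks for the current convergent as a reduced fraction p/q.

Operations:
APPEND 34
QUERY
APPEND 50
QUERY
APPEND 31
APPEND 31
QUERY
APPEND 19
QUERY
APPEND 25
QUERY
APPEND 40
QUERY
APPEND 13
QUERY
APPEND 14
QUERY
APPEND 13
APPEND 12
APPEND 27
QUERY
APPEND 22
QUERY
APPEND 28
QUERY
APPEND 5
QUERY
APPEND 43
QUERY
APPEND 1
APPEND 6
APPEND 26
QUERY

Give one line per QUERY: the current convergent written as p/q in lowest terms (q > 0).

APPEND 34: p_0 = 34·1 + 0 = 34, q_0 = 34·0 + 1 = 1 → 34/1
APPEND 50: p_1 = 50·34 + 1 = 1701, q_1 = 50·1 + 0 = 50 → 1701/50
APPEND 31: p_2 = 31·1701 + 34 = 52765, q_2 = 31·50 + 1 = 1551 → 52765/1551
APPEND 31: p_3 = 31·52765 + 1701 = 1637416, q_3 = 31·1551 + 50 = 48131 → 1637416/48131
APPEND 19: p_4 = 19·1637416 + 52765 = 31163669, q_4 = 19·48131 + 1551 = 916040 → 31163669/916040
APPEND 25: p_5 = 25·31163669 + 1637416 = 780729141, q_5 = 25·916040 + 48131 = 22949131 → 780729141/22949131
APPEND 40: p_6 = 40·780729141 + 31163669 = 31260329309, q_6 = 40·22949131 + 916040 = 918881280 → 31260329309/918881280
APPEND 13: p_7 = 13·31260329309 + 780729141 = 407165010158, q_7 = 13·918881280 + 22949131 = 11968405771 → 407165010158/11968405771
APPEND 14: p_8 = 14·407165010158 + 31260329309 = 5731570471521, q_8 = 14·11968405771 + 918881280 = 168476562074 → 5731570471521/168476562074
APPEND 13: p_9 = 13·5731570471521 + 407165010158 = 74917581139931, q_9 = 13·168476562074 + 11968405771 = 2202163712733 → 74917581139931/2202163712733
APPEND 12: p_10 = 12·74917581139931 + 5731570471521 = 904742544150693, q_10 = 12·2202163712733 + 168476562074 = 26594441114870 → 904742544150693/26594441114870
APPEND 27: p_11 = 27·904742544150693 + 74917581139931 = 24502966273208642, q_11 = 27·26594441114870 + 2202163712733 = 720252073814223 → 24502966273208642/720252073814223
APPEND 22: p_12 = 22·24502966273208642 + 904742544150693 = 539970000554740817, q_12 = 22·720252073814223 + 26594441114870 = 15872140065027776 → 539970000554740817/15872140065027776
APPEND 28: p_13 = 28·539970000554740817 + 24502966273208642 = 15143662981805951518, q_13 = 28·15872140065027776 + 720252073814223 = 445140173894591951 → 15143662981805951518/445140173894591951
APPEND 5: p_14 = 5·15143662981805951518 + 539970000554740817 = 76258284909584498407, q_14 = 5·445140173894591951 + 15872140065027776 = 2241573009537987531 → 76258284909584498407/2241573009537987531
APPEND 43: p_15 = 43·76258284909584498407 + 15143662981805951518 = 3294249914093939383019, q_15 = 43·2241573009537987531 + 445140173894591951 = 96832779584028055784 → 3294249914093939383019/96832779584028055784
APPEND 1: p_16 = 1·3294249914093939383019 + 76258284909584498407 = 3370508199003523881426, q_16 = 1·96832779584028055784 + 2241573009537987531 = 99074352593566043315 → 3370508199003523881426/99074352593566043315
APPEND 6: p_17 = 6·3370508199003523881426 + 3294249914093939383019 = 23517299108115082671575, q_17 = 6·99074352593566043315 + 96832779584028055784 = 691278895145424315674 → 23517299108115082671575/691278895145424315674
APPEND 26: p_18 = 26·23517299108115082671575 + 3370508199003523881426 = 614820285009995673342376, q_18 = 26·691278895145424315674 + 99074352593566043315 = 18072325626374598250839 → 614820285009995673342376/18072325626374598250839

34/1
1701/50
1637416/48131
31163669/916040
780729141/22949131
31260329309/918881280
407165010158/11968405771
5731570471521/168476562074
24502966273208642/720252073814223
539970000554740817/15872140065027776
15143662981805951518/445140173894591951
76258284909584498407/2241573009537987531
3294249914093939383019/96832779584028055784
614820285009995673342376/18072325626374598250839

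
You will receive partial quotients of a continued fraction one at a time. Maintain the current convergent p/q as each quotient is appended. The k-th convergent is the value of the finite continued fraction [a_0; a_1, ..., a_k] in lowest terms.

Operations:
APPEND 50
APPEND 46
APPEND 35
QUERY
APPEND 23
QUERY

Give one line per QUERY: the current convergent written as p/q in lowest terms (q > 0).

80585/1611
1855756/37099

APPEND 50: p_0 = 50·1 + 0 = 50, q_0 = 50·0 + 1 = 1 → 50/1
APPEND 46: p_1 = 46·50 + 1 = 2301, q_1 = 46·1 + 0 = 46 → 2301/46
APPEND 35: p_2 = 35·2301 + 50 = 80585, q_2 = 35·46 + 1 = 1611 → 80585/1611
APPEND 23: p_3 = 23·80585 + 2301 = 1855756, q_3 = 23·1611 + 46 = 37099 → 1855756/37099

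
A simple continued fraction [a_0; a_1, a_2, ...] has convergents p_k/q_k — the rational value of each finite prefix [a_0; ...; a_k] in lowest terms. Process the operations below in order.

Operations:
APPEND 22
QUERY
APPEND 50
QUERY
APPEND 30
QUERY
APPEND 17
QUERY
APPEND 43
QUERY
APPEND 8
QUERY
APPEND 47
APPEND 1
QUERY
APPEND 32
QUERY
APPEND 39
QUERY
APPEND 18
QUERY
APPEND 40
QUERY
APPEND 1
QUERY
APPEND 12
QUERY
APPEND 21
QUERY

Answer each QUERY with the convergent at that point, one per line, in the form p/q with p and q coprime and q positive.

22/1
1101/50
33052/1501
562985/25567
24241407/1100882
194494241/8832623
9359964975/425066786
308684349934/14018371315
12048049612401/547141548071
217173577373152/9862566236593
8698991144538481/395049791011791
8916164721911633/404912357248384
115692967807478077/5253998077992399
2438468488678951250/110738871995088763

APPEND 22: p_0 = 22·1 + 0 = 22, q_0 = 22·0 + 1 = 1 → 22/1
APPEND 50: p_1 = 50·22 + 1 = 1101, q_1 = 50·1 + 0 = 50 → 1101/50
APPEND 30: p_2 = 30·1101 + 22 = 33052, q_2 = 30·50 + 1 = 1501 → 33052/1501
APPEND 17: p_3 = 17·33052 + 1101 = 562985, q_3 = 17·1501 + 50 = 25567 → 562985/25567
APPEND 43: p_4 = 43·562985 + 33052 = 24241407, q_4 = 43·25567 + 1501 = 1100882 → 24241407/1100882
APPEND 8: p_5 = 8·24241407 + 562985 = 194494241, q_5 = 8·1100882 + 25567 = 8832623 → 194494241/8832623
APPEND 47: p_6 = 47·194494241 + 24241407 = 9165470734, q_6 = 47·8832623 + 1100882 = 416234163 → 9165470734/416234163
APPEND 1: p_7 = 1·9165470734 + 194494241 = 9359964975, q_7 = 1·416234163 + 8832623 = 425066786 → 9359964975/425066786
APPEND 32: p_8 = 32·9359964975 + 9165470734 = 308684349934, q_8 = 32·425066786 + 416234163 = 14018371315 → 308684349934/14018371315
APPEND 39: p_9 = 39·308684349934 + 9359964975 = 12048049612401, q_9 = 39·14018371315 + 425066786 = 547141548071 → 12048049612401/547141548071
APPEND 18: p_10 = 18·12048049612401 + 308684349934 = 217173577373152, q_10 = 18·547141548071 + 14018371315 = 9862566236593 → 217173577373152/9862566236593
APPEND 40: p_11 = 40·217173577373152 + 12048049612401 = 8698991144538481, q_11 = 40·9862566236593 + 547141548071 = 395049791011791 → 8698991144538481/395049791011791
APPEND 1: p_12 = 1·8698991144538481 + 217173577373152 = 8916164721911633, q_12 = 1·395049791011791 + 9862566236593 = 404912357248384 → 8916164721911633/404912357248384
APPEND 12: p_13 = 12·8916164721911633 + 8698991144538481 = 115692967807478077, q_13 = 12·404912357248384 + 395049791011791 = 5253998077992399 → 115692967807478077/5253998077992399
APPEND 21: p_14 = 21·115692967807478077 + 8916164721911633 = 2438468488678951250, q_14 = 21·5253998077992399 + 404912357248384 = 110738871995088763 → 2438468488678951250/110738871995088763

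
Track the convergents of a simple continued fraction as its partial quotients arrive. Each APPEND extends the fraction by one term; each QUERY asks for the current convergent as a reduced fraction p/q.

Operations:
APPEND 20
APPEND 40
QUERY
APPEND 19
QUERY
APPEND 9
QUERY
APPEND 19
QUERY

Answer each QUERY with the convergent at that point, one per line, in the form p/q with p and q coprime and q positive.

801/40
15239/761
137952/6889
2636327/131652

APPEND 20: p_0 = 20·1 + 0 = 20, q_0 = 20·0 + 1 = 1 → 20/1
APPEND 40: p_1 = 40·20 + 1 = 801, q_1 = 40·1 + 0 = 40 → 801/40
APPEND 19: p_2 = 19·801 + 20 = 15239, q_2 = 19·40 + 1 = 761 → 15239/761
APPEND 9: p_3 = 9·15239 + 801 = 137952, q_3 = 9·761 + 40 = 6889 → 137952/6889
APPEND 19: p_4 = 19·137952 + 15239 = 2636327, q_4 = 19·6889 + 761 = 131652 → 2636327/131652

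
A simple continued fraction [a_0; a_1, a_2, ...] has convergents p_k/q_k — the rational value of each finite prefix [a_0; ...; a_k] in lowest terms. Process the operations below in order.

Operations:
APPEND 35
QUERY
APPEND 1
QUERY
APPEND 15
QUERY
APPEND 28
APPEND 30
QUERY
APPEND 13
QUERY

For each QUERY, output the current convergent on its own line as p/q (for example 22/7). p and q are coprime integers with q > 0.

APPEND 35: p_0 = 35·1 + 0 = 35, q_0 = 35·0 + 1 = 1 → 35/1
APPEND 1: p_1 = 1·35 + 1 = 36, q_1 = 1·1 + 0 = 1 → 36/1
APPEND 15: p_2 = 15·36 + 35 = 575, q_2 = 15·1 + 1 = 16 → 575/16
APPEND 28: p_3 = 28·575 + 36 = 16136, q_3 = 28·16 + 1 = 449 → 16136/449
APPEND 30: p_4 = 30·16136 + 575 = 484655, q_4 = 30·449 + 16 = 13486 → 484655/13486
APPEND 13: p_5 = 13·484655 + 16136 = 6316651, q_5 = 13·13486 + 449 = 175767 → 6316651/175767

35/1
36/1
575/16
484655/13486
6316651/175767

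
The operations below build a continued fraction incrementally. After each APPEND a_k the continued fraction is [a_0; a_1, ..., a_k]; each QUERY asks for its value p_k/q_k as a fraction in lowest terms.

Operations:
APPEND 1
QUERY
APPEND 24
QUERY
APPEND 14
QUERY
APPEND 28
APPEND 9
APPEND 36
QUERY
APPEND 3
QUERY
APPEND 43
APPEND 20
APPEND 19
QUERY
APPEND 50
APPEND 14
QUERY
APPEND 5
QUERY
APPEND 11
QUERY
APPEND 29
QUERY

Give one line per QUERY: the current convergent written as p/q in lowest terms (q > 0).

1/1
25/24
351/337
3214861/3086632
9733611/9345373
160875549663/154458814738
112891989421837/108389142514440
572512169528626/549676761407893
6410525854236723/6154833518001263
186477761942393593/179039848783444520

APPEND 1: p_0 = 1·1 + 0 = 1, q_0 = 1·0 + 1 = 1 → 1/1
APPEND 24: p_1 = 24·1 + 1 = 25, q_1 = 24·1 + 0 = 24 → 25/24
APPEND 14: p_2 = 14·25 + 1 = 351, q_2 = 14·24 + 1 = 337 → 351/337
APPEND 28: p_3 = 28·351 + 25 = 9853, q_3 = 28·337 + 24 = 9460 → 9853/9460
APPEND 9: p_4 = 9·9853 + 351 = 89028, q_4 = 9·9460 + 337 = 85477 → 89028/85477
APPEND 36: p_5 = 36·89028 + 9853 = 3214861, q_5 = 36·85477 + 9460 = 3086632 → 3214861/3086632
APPEND 3: p_6 = 3·3214861 + 89028 = 9733611, q_6 = 3·3086632 + 85477 = 9345373 → 9733611/9345373
APPEND 43: p_7 = 43·9733611 + 3214861 = 421760134, q_7 = 43·9345373 + 3086632 = 404937671 → 421760134/404937671
APPEND 20: p_8 = 20·421760134 + 9733611 = 8444936291, q_8 = 20·404937671 + 9345373 = 8108098793 → 8444936291/8108098793
APPEND 19: p_9 = 19·8444936291 + 421760134 = 160875549663, q_9 = 19·8108098793 + 404937671 = 154458814738 → 160875549663/154458814738
APPEND 50: p_10 = 50·160875549663 + 8444936291 = 8052222419441, q_10 = 50·154458814738 + 8108098793 = 7731048835693 → 8052222419441/7731048835693
APPEND 14: p_11 = 14·8052222419441 + 160875549663 = 112891989421837, q_11 = 14·7731048835693 + 154458814738 = 108389142514440 → 112891989421837/108389142514440
APPEND 5: p_12 = 5·112891989421837 + 8052222419441 = 572512169528626, q_12 = 5·108389142514440 + 7731048835693 = 549676761407893 → 572512169528626/549676761407893
APPEND 11: p_13 = 11·572512169528626 + 112891989421837 = 6410525854236723, q_13 = 11·549676761407893 + 108389142514440 = 6154833518001263 → 6410525854236723/6154833518001263
APPEND 29: p_14 = 29·6410525854236723 + 572512169528626 = 186477761942393593, q_14 = 29·6154833518001263 + 549676761407893 = 179039848783444520 → 186477761942393593/179039848783444520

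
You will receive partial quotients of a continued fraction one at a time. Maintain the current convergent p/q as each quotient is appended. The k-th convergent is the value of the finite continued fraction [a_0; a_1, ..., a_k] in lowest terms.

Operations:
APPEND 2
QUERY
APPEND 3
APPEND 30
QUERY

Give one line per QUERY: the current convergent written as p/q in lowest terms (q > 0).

2/1
212/91

APPEND 2: p_0 = 2·1 + 0 = 2, q_0 = 2·0 + 1 = 1 → 2/1
APPEND 3: p_1 = 3·2 + 1 = 7, q_1 = 3·1 + 0 = 3 → 7/3
APPEND 30: p_2 = 30·7 + 2 = 212, q_2 = 30·3 + 1 = 91 → 212/91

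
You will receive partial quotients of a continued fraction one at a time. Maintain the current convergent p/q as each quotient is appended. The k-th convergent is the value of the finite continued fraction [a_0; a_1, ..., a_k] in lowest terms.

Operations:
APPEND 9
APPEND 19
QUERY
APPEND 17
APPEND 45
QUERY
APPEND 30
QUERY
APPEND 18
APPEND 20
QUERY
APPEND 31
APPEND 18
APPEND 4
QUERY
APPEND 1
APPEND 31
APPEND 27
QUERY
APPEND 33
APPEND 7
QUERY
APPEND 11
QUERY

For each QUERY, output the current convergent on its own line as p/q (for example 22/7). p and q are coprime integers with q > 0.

APPEND 9: p_0 = 9·1 + 0 = 9, q_0 = 9·0 + 1 = 1 → 9/1
APPEND 19: p_1 = 19·9 + 1 = 172, q_1 = 19·1 + 0 = 19 → 172/19
APPEND 17: p_2 = 17·172 + 9 = 2933, q_2 = 17·19 + 1 = 324 → 2933/324
APPEND 45: p_3 = 45·2933 + 172 = 132157, q_3 = 45·324 + 19 = 14599 → 132157/14599
APPEND 30: p_4 = 30·132157 + 2933 = 3967643, q_4 = 30·14599 + 324 = 438294 → 3967643/438294
APPEND 18: p_5 = 18·3967643 + 132157 = 71549731, q_5 = 18·438294 + 14599 = 7903891 → 71549731/7903891
APPEND 20: p_6 = 20·71549731 + 3967643 = 1434962263, q_6 = 20·7903891 + 438294 = 158516114 → 1434962263/158516114
APPEND 31: p_7 = 31·1434962263 + 71549731 = 44555379884, q_7 = 31·158516114 + 7903891 = 4921903425 → 44555379884/4921903425
APPEND 18: p_8 = 18·44555379884 + 1434962263 = 803431800175, q_8 = 18·4921903425 + 158516114 = 88752777764 → 803431800175/88752777764
APPEND 4: p_9 = 4·803431800175 + 44555379884 = 3258282580584, q_9 = 4·88752777764 + 4921903425 = 359933014481 → 3258282580584/359933014481
APPEND 1: p_10 = 1·3258282580584 + 803431800175 = 4061714380759, q_10 = 1·359933014481 + 88752777764 = 448685792245 → 4061714380759/448685792245
APPEND 31: p_11 = 31·4061714380759 + 3258282580584 = 129171428384113, q_11 = 31·448685792245 + 359933014481 = 14269192574076 → 129171428384113/14269192574076
APPEND 27: p_12 = 27·129171428384113 + 4061714380759 = 3491690280751810, q_12 = 27·14269192574076 + 448685792245 = 385716885292297 → 3491690280751810/385716885292297
APPEND 33: p_13 = 33·3491690280751810 + 129171428384113 = 115354950693193843, q_13 = 33·385716885292297 + 14269192574076 = 12742926407219877 → 115354950693193843/12742926407219877
APPEND 7: p_14 = 7·115354950693193843 + 3491690280751810 = 810976345133108711, q_14 = 7·12742926407219877 + 385716885292297 = 89586201735831436 → 810976345133108711/89586201735831436
APPEND 11: p_15 = 11·810976345133108711 + 115354950693193843 = 9036094747157389664, q_15 = 11·89586201735831436 + 12742926407219877 = 998191145501365673 → 9036094747157389664/998191145501365673

172/19
132157/14599
3967643/438294
1434962263/158516114
3258282580584/359933014481
3491690280751810/385716885292297
810976345133108711/89586201735831436
9036094747157389664/998191145501365673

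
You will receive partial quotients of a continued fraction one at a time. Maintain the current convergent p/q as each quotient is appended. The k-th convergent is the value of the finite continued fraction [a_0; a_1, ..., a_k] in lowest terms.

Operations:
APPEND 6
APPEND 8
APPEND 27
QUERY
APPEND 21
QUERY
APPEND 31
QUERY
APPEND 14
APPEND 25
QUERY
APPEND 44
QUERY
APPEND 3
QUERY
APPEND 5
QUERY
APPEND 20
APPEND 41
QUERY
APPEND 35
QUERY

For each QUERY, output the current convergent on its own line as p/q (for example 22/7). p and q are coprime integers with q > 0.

1329/217
27958/4565
868027/141732
305376427/49862057
13448743124/2195919321
40651605799/6637620020
216706772119/35384019421
179582975747458/29322422365461
6289778938209209/1026999100799575

APPEND 6: p_0 = 6·1 + 0 = 6, q_0 = 6·0 + 1 = 1 → 6/1
APPEND 8: p_1 = 8·6 + 1 = 49, q_1 = 8·1 + 0 = 8 → 49/8
APPEND 27: p_2 = 27·49 + 6 = 1329, q_2 = 27·8 + 1 = 217 → 1329/217
APPEND 21: p_3 = 21·1329 + 49 = 27958, q_3 = 21·217 + 8 = 4565 → 27958/4565
APPEND 31: p_4 = 31·27958 + 1329 = 868027, q_4 = 31·4565 + 217 = 141732 → 868027/141732
APPEND 14: p_5 = 14·868027 + 27958 = 12180336, q_5 = 14·141732 + 4565 = 1988813 → 12180336/1988813
APPEND 25: p_6 = 25·12180336 + 868027 = 305376427, q_6 = 25·1988813 + 141732 = 49862057 → 305376427/49862057
APPEND 44: p_7 = 44·305376427 + 12180336 = 13448743124, q_7 = 44·49862057 + 1988813 = 2195919321 → 13448743124/2195919321
APPEND 3: p_8 = 3·13448743124 + 305376427 = 40651605799, q_8 = 3·2195919321 + 49862057 = 6637620020 → 40651605799/6637620020
APPEND 5: p_9 = 5·40651605799 + 13448743124 = 216706772119, q_9 = 5·6637620020 + 2195919321 = 35384019421 → 216706772119/35384019421
APPEND 20: p_10 = 20·216706772119 + 40651605799 = 4374787048179, q_10 = 20·35384019421 + 6637620020 = 714318008440 → 4374787048179/714318008440
APPEND 41: p_11 = 41·4374787048179 + 216706772119 = 179582975747458, q_11 = 41·714318008440 + 35384019421 = 29322422365461 → 179582975747458/29322422365461
APPEND 35: p_12 = 35·179582975747458 + 4374787048179 = 6289778938209209, q_12 = 35·29322422365461 + 714318008440 = 1026999100799575 → 6289778938209209/1026999100799575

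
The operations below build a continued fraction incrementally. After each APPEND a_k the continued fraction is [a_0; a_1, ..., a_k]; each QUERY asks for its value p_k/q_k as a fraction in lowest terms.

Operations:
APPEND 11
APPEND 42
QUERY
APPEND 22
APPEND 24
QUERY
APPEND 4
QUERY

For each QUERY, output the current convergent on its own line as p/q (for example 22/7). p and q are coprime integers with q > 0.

463/42
245191/22242
990961/89893

APPEND 11: p_0 = 11·1 + 0 = 11, q_0 = 11·0 + 1 = 1 → 11/1
APPEND 42: p_1 = 42·11 + 1 = 463, q_1 = 42·1 + 0 = 42 → 463/42
APPEND 22: p_2 = 22·463 + 11 = 10197, q_2 = 22·42 + 1 = 925 → 10197/925
APPEND 24: p_3 = 24·10197 + 463 = 245191, q_3 = 24·925 + 42 = 22242 → 245191/22242
APPEND 4: p_4 = 4·245191 + 10197 = 990961, q_4 = 4·22242 + 925 = 89893 → 990961/89893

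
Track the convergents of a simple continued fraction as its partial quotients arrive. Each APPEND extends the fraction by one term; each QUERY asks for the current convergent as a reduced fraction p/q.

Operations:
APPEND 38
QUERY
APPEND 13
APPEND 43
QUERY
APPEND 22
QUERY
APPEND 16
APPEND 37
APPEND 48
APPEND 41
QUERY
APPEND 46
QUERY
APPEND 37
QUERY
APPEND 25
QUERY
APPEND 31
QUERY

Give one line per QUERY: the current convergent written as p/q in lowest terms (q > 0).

APPEND 38: p_0 = 38·1 + 0 = 38, q_0 = 38·0 + 1 = 1 → 38/1
APPEND 13: p_1 = 13·38 + 1 = 495, q_1 = 13·1 + 0 = 13 → 495/13
APPEND 43: p_2 = 43·495 + 38 = 21323, q_2 = 43·13 + 1 = 560 → 21323/560
APPEND 22: p_3 = 22·21323 + 495 = 469601, q_3 = 22·560 + 13 = 12333 → 469601/12333
APPEND 16: p_4 = 16·469601 + 21323 = 7534939, q_4 = 16·12333 + 560 = 197888 → 7534939/197888
APPEND 37: p_5 = 37·7534939 + 469601 = 279262344, q_5 = 37·197888 + 12333 = 7334189 → 279262344/7334189
APPEND 48: p_6 = 48·279262344 + 7534939 = 13412127451, q_6 = 48·7334189 + 197888 = 352238960 → 13412127451/352238960
APPEND 41: p_7 = 41·13412127451 + 279262344 = 550176487835, q_7 = 41·352238960 + 7334189 = 14449131549 → 550176487835/14449131549
APPEND 46: p_8 = 46·550176487835 + 13412127451 = 25321530567861, q_8 = 46·14449131549 + 352238960 = 665012290214 → 25321530567861/665012290214
APPEND 37: p_9 = 37·25321530567861 + 550176487835 = 937446807498692, q_9 = 37·665012290214 + 14449131549 = 24619903869467 → 937446807498692/24619903869467
APPEND 25: p_10 = 25·937446807498692 + 25321530567861 = 23461491718035161, q_10 = 25·24619903869467 + 665012290214 = 616162609026889 → 23461491718035161/616162609026889
APPEND 31: p_11 = 31·23461491718035161 + 937446807498692 = 728243690066588683, q_11 = 31·616162609026889 + 24619903869467 = 19125660783703026 → 728243690066588683/19125660783703026

38/1
21323/560
469601/12333
550176487835/14449131549
25321530567861/665012290214
937446807498692/24619903869467
23461491718035161/616162609026889
728243690066588683/19125660783703026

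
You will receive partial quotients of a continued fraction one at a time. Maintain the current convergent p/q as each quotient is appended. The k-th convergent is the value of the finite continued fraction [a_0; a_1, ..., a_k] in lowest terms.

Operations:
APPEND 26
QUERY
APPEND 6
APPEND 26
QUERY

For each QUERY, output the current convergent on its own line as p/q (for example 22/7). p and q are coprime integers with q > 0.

26/1
4108/157

APPEND 26: p_0 = 26·1 + 0 = 26, q_0 = 26·0 + 1 = 1 → 26/1
APPEND 6: p_1 = 6·26 + 1 = 157, q_1 = 6·1 + 0 = 6 → 157/6
APPEND 26: p_2 = 26·157 + 26 = 4108, q_2 = 26·6 + 1 = 157 → 4108/157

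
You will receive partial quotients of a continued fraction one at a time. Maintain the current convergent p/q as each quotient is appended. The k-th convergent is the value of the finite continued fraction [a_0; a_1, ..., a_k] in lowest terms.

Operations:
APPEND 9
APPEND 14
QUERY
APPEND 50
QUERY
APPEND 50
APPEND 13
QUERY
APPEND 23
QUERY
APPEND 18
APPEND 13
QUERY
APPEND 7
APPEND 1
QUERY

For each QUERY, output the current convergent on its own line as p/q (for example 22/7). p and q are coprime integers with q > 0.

127/14
6359/701
4141360/456533
95569357/10535323
22512636575/2481735834
181825482386/20043979019

APPEND 9: p_0 = 9·1 + 0 = 9, q_0 = 9·0 + 1 = 1 → 9/1
APPEND 14: p_1 = 14·9 + 1 = 127, q_1 = 14·1 + 0 = 14 → 127/14
APPEND 50: p_2 = 50·127 + 9 = 6359, q_2 = 50·14 + 1 = 701 → 6359/701
APPEND 50: p_3 = 50·6359 + 127 = 318077, q_3 = 50·701 + 14 = 35064 → 318077/35064
APPEND 13: p_4 = 13·318077 + 6359 = 4141360, q_4 = 13·35064 + 701 = 456533 → 4141360/456533
APPEND 23: p_5 = 23·4141360 + 318077 = 95569357, q_5 = 23·456533 + 35064 = 10535323 → 95569357/10535323
APPEND 18: p_6 = 18·95569357 + 4141360 = 1724389786, q_6 = 18·10535323 + 456533 = 190092347 → 1724389786/190092347
APPEND 13: p_7 = 13·1724389786 + 95569357 = 22512636575, q_7 = 13·190092347 + 10535323 = 2481735834 → 22512636575/2481735834
APPEND 7: p_8 = 7·22512636575 + 1724389786 = 159312845811, q_8 = 7·2481735834 + 190092347 = 17562243185 → 159312845811/17562243185
APPEND 1: p_9 = 1·159312845811 + 22512636575 = 181825482386, q_9 = 1·17562243185 + 2481735834 = 20043979019 → 181825482386/20043979019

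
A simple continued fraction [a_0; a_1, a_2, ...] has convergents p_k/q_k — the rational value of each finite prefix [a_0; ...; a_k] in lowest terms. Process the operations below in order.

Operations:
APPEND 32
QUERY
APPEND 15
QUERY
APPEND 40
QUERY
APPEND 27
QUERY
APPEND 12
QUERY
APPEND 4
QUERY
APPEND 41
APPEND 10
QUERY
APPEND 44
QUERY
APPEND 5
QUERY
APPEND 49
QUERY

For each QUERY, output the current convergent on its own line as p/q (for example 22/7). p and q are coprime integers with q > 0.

APPEND 32: p_0 = 32·1 + 0 = 32, q_0 = 32·0 + 1 = 1 → 32/1
APPEND 15: p_1 = 15·32 + 1 = 481, q_1 = 15·1 + 0 = 15 → 481/15
APPEND 40: p_2 = 40·481 + 32 = 19272, q_2 = 40·15 + 1 = 601 → 19272/601
APPEND 27: p_3 = 27·19272 + 481 = 520825, q_3 = 27·601 + 15 = 16242 → 520825/16242
APPEND 12: p_4 = 12·520825 + 19272 = 6269172, q_4 = 12·16242 + 601 = 195505 → 6269172/195505
APPEND 4: p_5 = 4·6269172 + 520825 = 25597513, q_5 = 4·195505 + 16242 = 798262 → 25597513/798262
APPEND 41: p_6 = 41·25597513 + 6269172 = 1055767205, q_6 = 41·798262 + 195505 = 32924247 → 1055767205/32924247
APPEND 10: p_7 = 10·1055767205 + 25597513 = 10583269563, q_7 = 10·32924247 + 798262 = 330040732 → 10583269563/330040732
APPEND 44: p_8 = 44·10583269563 + 1055767205 = 466719627977, q_8 = 44·330040732 + 32924247 = 14554716455 → 466719627977/14554716455
APPEND 5: p_9 = 5·466719627977 + 10583269563 = 2344181409448, q_9 = 5·14554716455 + 330040732 = 73103623007 → 2344181409448/73103623007
APPEND 49: p_10 = 49·2344181409448 + 466719627977 = 115331608690929, q_10 = 49·73103623007 + 14554716455 = 3596632243798 → 115331608690929/3596632243798

32/1
481/15
19272/601
520825/16242
6269172/195505
25597513/798262
10583269563/330040732
466719627977/14554716455
2344181409448/73103623007
115331608690929/3596632243798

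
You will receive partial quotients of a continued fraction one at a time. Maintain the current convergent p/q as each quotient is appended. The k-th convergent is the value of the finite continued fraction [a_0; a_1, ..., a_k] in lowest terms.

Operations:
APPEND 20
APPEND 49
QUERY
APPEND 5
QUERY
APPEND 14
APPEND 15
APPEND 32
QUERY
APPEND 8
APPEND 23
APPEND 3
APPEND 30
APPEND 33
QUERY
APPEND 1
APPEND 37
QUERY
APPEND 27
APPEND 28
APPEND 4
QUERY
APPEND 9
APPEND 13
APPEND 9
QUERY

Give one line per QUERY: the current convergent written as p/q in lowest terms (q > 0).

APPEND 20: p_0 = 20·1 + 0 = 20, q_0 = 20·0 + 1 = 1 → 20/1
APPEND 49: p_1 = 49·20 + 1 = 981, q_1 = 49·1 + 0 = 49 → 981/49
APPEND 5: p_2 = 5·981 + 20 = 4925, q_2 = 5·49 + 1 = 246 → 4925/246
APPEND 14: p_3 = 14·4925 + 981 = 69931, q_3 = 14·246 + 49 = 3493 → 69931/3493
APPEND 15: p_4 = 15·69931 + 4925 = 1053890, q_4 = 15·3493 + 246 = 52641 → 1053890/52641
APPEND 32: p_5 = 32·1053890 + 69931 = 33794411, q_5 = 32·52641 + 3493 = 1688005 → 33794411/1688005
APPEND 8: p_6 = 8·33794411 + 1053890 = 271409178, q_6 = 8·1688005 + 52641 = 13556681 → 271409178/13556681
APPEND 23: p_7 = 23·271409178 + 33794411 = 6276205505, q_7 = 23·13556681 + 1688005 = 313491668 → 6276205505/313491668
APPEND 3: p_8 = 3·6276205505 + 271409178 = 19100025693, q_8 = 3·313491668 + 13556681 = 954031685 → 19100025693/954031685
APPEND 30: p_9 = 30·19100025693 + 6276205505 = 579276976295, q_9 = 30·954031685 + 313491668 = 28934442218 → 579276976295/28934442218
APPEND 33: p_10 = 33·579276976295 + 19100025693 = 19135240243428, q_10 = 33·28934442218 + 954031685 = 955790624879 → 19135240243428/955790624879
APPEND 1: p_11 = 1·19135240243428 + 579276976295 = 19714517219723, q_11 = 1·955790624879 + 28934442218 = 984725067097 → 19714517219723/984725067097
APPEND 37: p_12 = 37·19714517219723 + 19135240243428 = 748572377373179, q_12 = 37·984725067097 + 955790624879 = 37390618107468 → 748572377373179/37390618107468
APPEND 27: p_13 = 27·748572377373179 + 19714517219723 = 20231168706295556, q_13 = 27·37390618107468 + 984725067097 = 1010531413968733 → 20231168706295556/1010531413968733
APPEND 28: p_14 = 28·20231168706295556 + 748572377373179 = 567221296153648747, q_14 = 28·1010531413968733 + 37390618107468 = 28332270209231992 → 567221296153648747/28332270209231992
APPEND 4: p_15 = 4·567221296153648747 + 20231168706295556 = 2289116353320890544, q_15 = 4·28332270209231992 + 1010531413968733 = 114339612250896701 → 2289116353320890544/114339612250896701
APPEND 9: p_16 = 9·2289116353320890544 + 567221296153648747 = 21169268476041663643, q_16 = 9·114339612250896701 + 28332270209231992 = 1057388780467302301 → 21169268476041663643/1057388780467302301
APPEND 13: p_17 = 13·21169268476041663643 + 2289116353320890544 = 277489606541862517903, q_17 = 13·1057388780467302301 + 114339612250896701 = 13860393758325826614 → 277489606541862517903/13860393758325826614
APPEND 9: p_18 = 9·277489606541862517903 + 21169268476041663643 = 2518575727352804324770, q_18 = 9·13860393758325826614 + 1057388780467302301 = 125800932605399741827 → 2518575727352804324770/125800932605399741827

981/49
4925/246
33794411/1688005
19135240243428/955790624879
748572377373179/37390618107468
2289116353320890544/114339612250896701
2518575727352804324770/125800932605399741827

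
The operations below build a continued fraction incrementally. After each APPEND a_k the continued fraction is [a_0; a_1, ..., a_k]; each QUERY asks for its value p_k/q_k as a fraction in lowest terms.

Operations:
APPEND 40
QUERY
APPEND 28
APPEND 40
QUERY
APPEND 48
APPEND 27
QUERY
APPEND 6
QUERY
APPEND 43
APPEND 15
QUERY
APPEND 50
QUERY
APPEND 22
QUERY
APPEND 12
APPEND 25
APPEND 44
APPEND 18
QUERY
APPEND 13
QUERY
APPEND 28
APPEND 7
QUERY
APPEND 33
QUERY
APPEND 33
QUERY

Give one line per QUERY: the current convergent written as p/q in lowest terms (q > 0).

40/1
44880/1121
58239627/1454693
351593123/8781994
228002751863/5694988519
11415314337066/285128506385
251364918167315/6278522128989
60279855316825459973/1505653248266830556
786982780735042016955/19657034243296205297
155457566792021055559946/3882975318667220257401
5152195501852592835412931/128690088128078829073105
170177909127927584624186669/4250655883545268579669866

APPEND 40: p_0 = 40·1 + 0 = 40, q_0 = 40·0 + 1 = 1 → 40/1
APPEND 28: p_1 = 28·40 + 1 = 1121, q_1 = 28·1 + 0 = 28 → 1121/28
APPEND 40: p_2 = 40·1121 + 40 = 44880, q_2 = 40·28 + 1 = 1121 → 44880/1121
APPEND 48: p_3 = 48·44880 + 1121 = 2155361, q_3 = 48·1121 + 28 = 53836 → 2155361/53836
APPEND 27: p_4 = 27·2155361 + 44880 = 58239627, q_4 = 27·53836 + 1121 = 1454693 → 58239627/1454693
APPEND 6: p_5 = 6·58239627 + 2155361 = 351593123, q_5 = 6·1454693 + 53836 = 8781994 → 351593123/8781994
APPEND 43: p_6 = 43·351593123 + 58239627 = 15176743916, q_6 = 43·8781994 + 1454693 = 379080435 → 15176743916/379080435
APPEND 15: p_7 = 15·15176743916 + 351593123 = 228002751863, q_7 = 15·379080435 + 8781994 = 5694988519 → 228002751863/5694988519
APPEND 50: p_8 = 50·228002751863 + 15176743916 = 11415314337066, q_8 = 50·5694988519 + 379080435 = 285128506385 → 11415314337066/285128506385
APPEND 22: p_9 = 22·11415314337066 + 228002751863 = 251364918167315, q_9 = 22·285128506385 + 5694988519 = 6278522128989 → 251364918167315/6278522128989
APPEND 12: p_10 = 12·251364918167315 + 11415314337066 = 3027794332344846, q_10 = 12·6278522128989 + 285128506385 = 75627394054253 → 3027794332344846/75627394054253
APPEND 25: p_11 = 25·3027794332344846 + 251364918167315 = 75946223226788465, q_11 = 25·75627394054253 + 6278522128989 = 1896963373485314 → 75946223226788465/1896963373485314
APPEND 44: p_12 = 44·75946223226788465 + 3027794332344846 = 3344661616311037306, q_12 = 44·1896963373485314 + 75627394054253 = 83542015827408069 → 3344661616311037306/83542015827408069
APPEND 18: p_13 = 18·3344661616311037306 + 75946223226788465 = 60279855316825459973, q_13 = 18·83542015827408069 + 1896963373485314 = 1505653248266830556 → 60279855316825459973/1505653248266830556
APPEND 13: p_14 = 13·60279855316825459973 + 3344661616311037306 = 786982780735042016955, q_14 = 13·1505653248266830556 + 83542015827408069 = 19657034243296205297 → 786982780735042016955/19657034243296205297
APPEND 28: p_15 = 28·786982780735042016955 + 60279855316825459973 = 22095797715898001934713, q_15 = 28·19657034243296205297 + 1505653248266830556 = 551902612060560578872 → 22095797715898001934713/551902612060560578872
APPEND 7: p_16 = 7·22095797715898001934713 + 786982780735042016955 = 155457566792021055559946, q_16 = 7·551902612060560578872 + 19657034243296205297 = 3882975318667220257401 → 155457566792021055559946/3882975318667220257401
APPEND 33: p_17 = 33·155457566792021055559946 + 22095797715898001934713 = 5152195501852592835412931, q_17 = 33·3882975318667220257401 + 551902612060560578872 = 128690088128078829073105 → 5152195501852592835412931/128690088128078829073105
APPEND 33: p_18 = 33·5152195501852592835412931 + 155457566792021055559946 = 170177909127927584624186669, q_18 = 33·128690088128078829073105 + 3882975318667220257401 = 4250655883545268579669866 → 170177909127927584624186669/4250655883545268579669866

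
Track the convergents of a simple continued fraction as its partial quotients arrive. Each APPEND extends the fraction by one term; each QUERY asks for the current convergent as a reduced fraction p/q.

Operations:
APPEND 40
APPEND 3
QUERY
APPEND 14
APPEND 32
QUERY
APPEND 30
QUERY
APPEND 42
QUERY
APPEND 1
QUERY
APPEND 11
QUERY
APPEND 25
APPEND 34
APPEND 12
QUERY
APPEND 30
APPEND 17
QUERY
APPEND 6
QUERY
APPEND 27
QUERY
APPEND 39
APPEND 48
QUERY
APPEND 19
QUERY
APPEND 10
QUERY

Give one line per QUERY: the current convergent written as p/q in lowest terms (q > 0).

APPEND 40: p_0 = 40·1 + 0 = 40, q_0 = 40·0 + 1 = 1 → 40/1
APPEND 3: p_1 = 3·40 + 1 = 121, q_1 = 3·1 + 0 = 3 → 121/3
APPEND 14: p_2 = 14·121 + 40 = 1734, q_2 = 14·3 + 1 = 43 → 1734/43
APPEND 32: p_3 = 32·1734 + 121 = 55609, q_3 = 32·43 + 3 = 1379 → 55609/1379
APPEND 30: p_4 = 30·55609 + 1734 = 1670004, q_4 = 30·1379 + 43 = 41413 → 1670004/41413
APPEND 42: p_5 = 42·1670004 + 55609 = 70195777, q_5 = 42·41413 + 1379 = 1740725 → 70195777/1740725
APPEND 1: p_6 = 1·70195777 + 1670004 = 71865781, q_6 = 1·1740725 + 41413 = 1782138 → 71865781/1782138
APPEND 11: p_7 = 11·71865781 + 70195777 = 860719368, q_7 = 11·1782138 + 1740725 = 21344243 → 860719368/21344243
APPEND 25: p_8 = 25·860719368 + 71865781 = 21589849981, q_8 = 25·21344243 + 1782138 = 535388213 → 21589849981/535388213
APPEND 34: p_9 = 34·21589849981 + 860719368 = 734915618722, q_9 = 34·535388213 + 21344243 = 18224543485 → 734915618722/18224543485
APPEND 12: p_10 = 12·734915618722 + 21589849981 = 8840577274645, q_10 = 12·18224543485 + 535388213 = 219229910033 → 8840577274645/219229910033
APPEND 30: p_11 = 30·8840577274645 + 734915618722 = 265952233858072, q_11 = 30·219229910033 + 18224543485 = 6595121844475 → 265952233858072/6595121844475
APPEND 17: p_12 = 17·265952233858072 + 8840577274645 = 4530028552861869, q_12 = 17·6595121844475 + 219229910033 = 112336301266108 → 4530028552861869/112336301266108
APPEND 6: p_13 = 6·4530028552861869 + 265952233858072 = 27446123551029286, q_13 = 6·112336301266108 + 6595121844475 = 680612929441123 → 27446123551029286/680612929441123
APPEND 27: p_14 = 27·27446123551029286 + 4530028552861869 = 745575364430652591, q_14 = 27·680612929441123 + 112336301266108 = 18488885396176429 → 745575364430652591/18488885396176429
APPEND 39: p_15 = 39·745575364430652591 + 27446123551029286 = 29104885336346480335, q_15 = 39·18488885396176429 + 680612929441123 = 721747143380321854 → 29104885336346480335/721747143380321854
APPEND 48: p_16 = 48·29104885336346480335 + 745575364430652591 = 1397780071509061708671, q_16 = 48·721747143380321854 + 18488885396176429 = 34662351767651625421 → 1397780071509061708671/34662351767651625421
APPEND 19: p_17 = 19·1397780071509061708671 + 29104885336346480335 = 26586926244008518945084, q_17 = 19·34662351767651625421 + 721747143380321854 = 659306430728761204853 → 26586926244008518945084/659306430728761204853
APPEND 10: p_18 = 10·26586926244008518945084 + 1397780071509061708671 = 267267042511594251159511, q_18 = 10·659306430728761204853 + 34662351767651625421 = 6627726659055263673951 → 267267042511594251159511/6627726659055263673951

121/3
55609/1379
1670004/41413
70195777/1740725
71865781/1782138
860719368/21344243
8840577274645/219229910033
4530028552861869/112336301266108
27446123551029286/680612929441123
745575364430652591/18488885396176429
1397780071509061708671/34662351767651625421
26586926244008518945084/659306430728761204853
267267042511594251159511/6627726659055263673951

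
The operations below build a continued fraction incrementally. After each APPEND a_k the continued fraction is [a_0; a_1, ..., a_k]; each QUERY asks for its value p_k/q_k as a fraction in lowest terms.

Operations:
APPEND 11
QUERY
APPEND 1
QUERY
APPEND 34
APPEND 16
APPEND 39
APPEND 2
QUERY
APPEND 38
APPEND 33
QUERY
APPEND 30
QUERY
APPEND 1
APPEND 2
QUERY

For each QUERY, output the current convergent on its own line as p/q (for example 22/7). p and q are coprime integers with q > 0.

APPEND 11: p_0 = 11·1 + 0 = 11, q_0 = 11·0 + 1 = 1 → 11/1
APPEND 1: p_1 = 1·11 + 1 = 12, q_1 = 1·1 + 0 = 1 → 12/1
APPEND 34: p_2 = 34·12 + 11 = 419, q_2 = 34·1 + 1 = 35 → 419/35
APPEND 16: p_3 = 16·419 + 12 = 6716, q_3 = 16·35 + 1 = 561 → 6716/561
APPEND 39: p_4 = 39·6716 + 419 = 262343, q_4 = 39·561 + 35 = 21914 → 262343/21914
APPEND 2: p_5 = 2·262343 + 6716 = 531402, q_5 = 2·21914 + 561 = 44389 → 531402/44389
APPEND 38: p_6 = 38·531402 + 262343 = 20455619, q_6 = 38·44389 + 21914 = 1708696 → 20455619/1708696
APPEND 33: p_7 = 33·20455619 + 531402 = 675566829, q_7 = 33·1708696 + 44389 = 56431357 → 675566829/56431357
APPEND 30: p_8 = 30·675566829 + 20455619 = 20287460489, q_8 = 30·56431357 + 1708696 = 1694649406 → 20287460489/1694649406
APPEND 1: p_9 = 1·20287460489 + 675566829 = 20963027318, q_9 = 1·1694649406 + 56431357 = 1751080763 → 20963027318/1751080763
APPEND 2: p_10 = 2·20963027318 + 20287460489 = 62213515125, q_10 = 2·1751080763 + 1694649406 = 5196810932 → 62213515125/5196810932

11/1
12/1
531402/44389
675566829/56431357
20287460489/1694649406
62213515125/5196810932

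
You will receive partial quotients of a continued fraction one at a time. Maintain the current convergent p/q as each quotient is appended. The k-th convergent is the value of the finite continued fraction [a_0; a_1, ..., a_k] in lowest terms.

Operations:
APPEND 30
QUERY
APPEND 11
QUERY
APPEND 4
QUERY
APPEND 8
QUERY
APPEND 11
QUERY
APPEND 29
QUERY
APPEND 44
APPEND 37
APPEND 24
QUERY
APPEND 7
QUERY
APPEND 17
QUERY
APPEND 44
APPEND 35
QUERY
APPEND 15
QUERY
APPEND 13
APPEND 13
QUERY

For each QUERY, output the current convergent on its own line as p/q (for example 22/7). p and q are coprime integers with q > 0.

30/1
331/11
1354/45
11163/371
124147/4126
3611426/120025
141461580323/4701446514
996118668654/33105798985
17075478947441/567500029259
26348177211409471/875676248052594
395974975363498123/13160146827875291
67658272115543004033/2248608751963483192

APPEND 30: p_0 = 30·1 + 0 = 30, q_0 = 30·0 + 1 = 1 → 30/1
APPEND 11: p_1 = 11·30 + 1 = 331, q_1 = 11·1 + 0 = 11 → 331/11
APPEND 4: p_2 = 4·331 + 30 = 1354, q_2 = 4·11 + 1 = 45 → 1354/45
APPEND 8: p_3 = 8·1354 + 331 = 11163, q_3 = 8·45 + 11 = 371 → 11163/371
APPEND 11: p_4 = 11·11163 + 1354 = 124147, q_4 = 11·371 + 45 = 4126 → 124147/4126
APPEND 29: p_5 = 29·124147 + 11163 = 3611426, q_5 = 29·4126 + 371 = 120025 → 3611426/120025
APPEND 44: p_6 = 44·3611426 + 124147 = 159026891, q_6 = 44·120025 + 4126 = 5285226 → 159026891/5285226
APPEND 37: p_7 = 37·159026891 + 3611426 = 5887606393, q_7 = 37·5285226 + 120025 = 195673387 → 5887606393/195673387
APPEND 24: p_8 = 24·5887606393 + 159026891 = 141461580323, q_8 = 24·195673387 + 5285226 = 4701446514 → 141461580323/4701446514
APPEND 7: p_9 = 7·141461580323 + 5887606393 = 996118668654, q_9 = 7·4701446514 + 195673387 = 33105798985 → 996118668654/33105798985
APPEND 17: p_10 = 17·996118668654 + 141461580323 = 17075478947441, q_10 = 17·33105798985 + 4701446514 = 567500029259 → 17075478947441/567500029259
APPEND 44: p_11 = 44·17075478947441 + 996118668654 = 752317192356058, q_11 = 44·567500029259 + 33105798985 = 25003107086381 → 752317192356058/25003107086381
APPEND 35: p_12 = 35·752317192356058 + 17075478947441 = 26348177211409471, q_12 = 35·25003107086381 + 567500029259 = 875676248052594 → 26348177211409471/875676248052594
APPEND 15: p_13 = 15·26348177211409471 + 752317192356058 = 395974975363498123, q_13 = 15·875676248052594 + 25003107086381 = 13160146827875291 → 395974975363498123/13160146827875291
APPEND 13: p_14 = 13·395974975363498123 + 26348177211409471 = 5174022856936885070, q_14 = 13·13160146827875291 + 875676248052594 = 171957585010431377 → 5174022856936885070/171957585010431377
APPEND 13: p_15 = 13·5174022856936885070 + 395974975363498123 = 67658272115543004033, q_15 = 13·171957585010431377 + 13160146827875291 = 2248608751963483192 → 67658272115543004033/2248608751963483192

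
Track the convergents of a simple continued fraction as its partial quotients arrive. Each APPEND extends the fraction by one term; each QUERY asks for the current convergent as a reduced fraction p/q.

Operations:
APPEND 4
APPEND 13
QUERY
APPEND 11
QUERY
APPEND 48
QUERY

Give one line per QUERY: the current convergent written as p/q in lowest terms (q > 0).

53/13
587/144
28229/6925

APPEND 4: p_0 = 4·1 + 0 = 4, q_0 = 4·0 + 1 = 1 → 4/1
APPEND 13: p_1 = 13·4 + 1 = 53, q_1 = 13·1 + 0 = 13 → 53/13
APPEND 11: p_2 = 11·53 + 4 = 587, q_2 = 11·13 + 1 = 144 → 587/144
APPEND 48: p_3 = 48·587 + 53 = 28229, q_3 = 48·144 + 13 = 6925 → 28229/6925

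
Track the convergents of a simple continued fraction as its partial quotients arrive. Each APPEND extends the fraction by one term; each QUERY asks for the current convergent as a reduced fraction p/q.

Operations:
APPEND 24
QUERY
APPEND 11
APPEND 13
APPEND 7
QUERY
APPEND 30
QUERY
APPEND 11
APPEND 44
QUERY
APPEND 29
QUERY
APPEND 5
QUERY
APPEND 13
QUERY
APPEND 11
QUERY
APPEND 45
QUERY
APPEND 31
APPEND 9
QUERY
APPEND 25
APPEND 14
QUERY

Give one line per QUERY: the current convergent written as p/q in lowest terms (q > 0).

APPEND 24: p_0 = 24·1 + 0 = 24, q_0 = 24·0 + 1 = 1 → 24/1
APPEND 11: p_1 = 11·24 + 1 = 265, q_1 = 11·1 + 0 = 11 → 265/11
APPEND 13: p_2 = 13·265 + 24 = 3469, q_2 = 13·11 + 1 = 144 → 3469/144
APPEND 7: p_3 = 7·3469 + 265 = 24548, q_3 = 7·144 + 11 = 1019 → 24548/1019
APPEND 30: p_4 = 30·24548 + 3469 = 739909, q_4 = 30·1019 + 144 = 30714 → 739909/30714
APPEND 11: p_5 = 11·739909 + 24548 = 8163547, q_5 = 11·30714 + 1019 = 338873 → 8163547/338873
APPEND 44: p_6 = 44·8163547 + 739909 = 359935977, q_6 = 44·338873 + 30714 = 14941126 → 359935977/14941126
APPEND 29: p_7 = 29·359935977 + 8163547 = 10446306880, q_7 = 29·14941126 + 338873 = 433631527 → 10446306880/433631527
APPEND 5: p_8 = 5·10446306880 + 359935977 = 52591470377, q_8 = 5·433631527 + 14941126 = 2183098761 → 52591470377/2183098761
APPEND 13: p_9 = 13·52591470377 + 10446306880 = 694135421781, q_9 = 13·2183098761 + 433631527 = 28813915420 → 694135421781/28813915420
APPEND 11: p_10 = 11·694135421781 + 52591470377 = 7688081109968, q_10 = 11·28813915420 + 2183098761 = 319136168381 → 7688081109968/319136168381
APPEND 45: p_11 = 45·7688081109968 + 694135421781 = 346657785370341, q_11 = 45·319136168381 + 28813915420 = 14389941492565 → 346657785370341/14389941492565
APPEND 31: p_12 = 31·346657785370341 + 7688081109968 = 10754079427590539, q_12 = 31·14389941492565 + 319136168381 = 446407322437896 → 10754079427590539/446407322437896
APPEND 9: p_13 = 9·10754079427590539 + 346657785370341 = 97133372633685192, q_13 = 9·446407322437896 + 14389941492565 = 4032055843433629 → 97133372633685192/4032055843433629
APPEND 25: p_14 = 25·97133372633685192 + 10754079427590539 = 2439088395269720339, q_14 = 25·4032055843433629 + 446407322437896 = 101247803408278621 → 2439088395269720339/101247803408278621
APPEND 14: p_15 = 14·2439088395269720339 + 97133372633685192 = 34244370906409769938, q_15 = 14·101247803408278621 + 4032055843433629 = 1421501303559334323 → 34244370906409769938/1421501303559334323

24/1
24548/1019
739909/30714
359935977/14941126
10446306880/433631527
52591470377/2183098761
694135421781/28813915420
7688081109968/319136168381
346657785370341/14389941492565
97133372633685192/4032055843433629
34244370906409769938/1421501303559334323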